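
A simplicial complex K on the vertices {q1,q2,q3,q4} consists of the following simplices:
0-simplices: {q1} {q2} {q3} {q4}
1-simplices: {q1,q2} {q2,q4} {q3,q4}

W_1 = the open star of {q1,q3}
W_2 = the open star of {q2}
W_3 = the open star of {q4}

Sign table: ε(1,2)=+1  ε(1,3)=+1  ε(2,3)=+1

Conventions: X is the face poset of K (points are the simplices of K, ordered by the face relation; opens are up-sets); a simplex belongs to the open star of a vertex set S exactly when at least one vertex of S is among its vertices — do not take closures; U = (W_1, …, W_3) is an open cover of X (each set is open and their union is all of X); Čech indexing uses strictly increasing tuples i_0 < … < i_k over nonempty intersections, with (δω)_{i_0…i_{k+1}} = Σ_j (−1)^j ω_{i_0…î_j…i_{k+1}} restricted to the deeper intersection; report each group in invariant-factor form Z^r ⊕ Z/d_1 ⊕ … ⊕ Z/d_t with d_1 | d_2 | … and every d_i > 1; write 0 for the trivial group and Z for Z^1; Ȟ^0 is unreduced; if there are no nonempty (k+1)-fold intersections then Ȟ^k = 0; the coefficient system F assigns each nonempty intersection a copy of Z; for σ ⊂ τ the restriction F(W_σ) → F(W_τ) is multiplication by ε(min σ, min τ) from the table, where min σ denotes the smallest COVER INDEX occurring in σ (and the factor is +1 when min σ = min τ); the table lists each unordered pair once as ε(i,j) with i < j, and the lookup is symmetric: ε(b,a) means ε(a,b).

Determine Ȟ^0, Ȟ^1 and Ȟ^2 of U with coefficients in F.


Ȟ^0 ≅ Z,  Ȟ^1 ≅ Z,  Ȟ^2 ≅ 0

nerve simplices:
  W1={{q1},{q3},{q1,q2},{q3,q4}} W2={{q2},{q1,q2},{q2,q4}} W3={{q4},{q2,q4},{q3,q4}}
  W12={{q1,q2}} W13={{q3,q4}} W23={{q2,q4}}
C dims 3,3; δ0: rk 2, SNF 1^2
degree 0: 3−2−0 = 1 → Ȟ^0 ≅ Z
degree 1: 3−0−2 = 1 → Ȟ^1 ≅ Z
degree 2: 0−0−0 = 0 → Ȟ^2 ≅ 0


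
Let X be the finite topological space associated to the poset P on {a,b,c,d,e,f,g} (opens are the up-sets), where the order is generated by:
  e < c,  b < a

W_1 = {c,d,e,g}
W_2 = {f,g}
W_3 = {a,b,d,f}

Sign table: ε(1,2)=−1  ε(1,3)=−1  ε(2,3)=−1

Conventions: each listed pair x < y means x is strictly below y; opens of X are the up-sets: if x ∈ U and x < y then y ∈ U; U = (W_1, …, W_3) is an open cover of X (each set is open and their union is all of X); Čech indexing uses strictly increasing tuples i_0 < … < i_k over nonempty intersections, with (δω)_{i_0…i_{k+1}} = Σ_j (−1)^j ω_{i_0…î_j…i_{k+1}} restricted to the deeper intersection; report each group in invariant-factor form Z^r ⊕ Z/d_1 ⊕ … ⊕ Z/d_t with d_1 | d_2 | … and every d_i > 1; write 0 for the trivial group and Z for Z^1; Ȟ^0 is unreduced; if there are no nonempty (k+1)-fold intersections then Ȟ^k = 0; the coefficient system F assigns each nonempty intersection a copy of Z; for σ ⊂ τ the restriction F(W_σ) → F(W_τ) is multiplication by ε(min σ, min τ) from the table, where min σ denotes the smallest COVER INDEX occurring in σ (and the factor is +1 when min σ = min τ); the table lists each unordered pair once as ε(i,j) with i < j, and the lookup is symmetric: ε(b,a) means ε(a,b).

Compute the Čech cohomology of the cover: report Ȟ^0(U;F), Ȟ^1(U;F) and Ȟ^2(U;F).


cover nerve:
  W12={g} W13={d} W23={f}
C dims 3,3; δ0: rk 3, SNF 1^2·2
Ȟ^0: (3−3)−0=0 ⇒ 0
Ȟ^1: (3−0)−3=0 plus torsion [2] ⇒ Z/2
Ȟ^2: (0−0)−0=0 ⇒ 0

Ȟ^0 = 0, Ȟ^1 = Z/2 and Ȟ^2 = 0


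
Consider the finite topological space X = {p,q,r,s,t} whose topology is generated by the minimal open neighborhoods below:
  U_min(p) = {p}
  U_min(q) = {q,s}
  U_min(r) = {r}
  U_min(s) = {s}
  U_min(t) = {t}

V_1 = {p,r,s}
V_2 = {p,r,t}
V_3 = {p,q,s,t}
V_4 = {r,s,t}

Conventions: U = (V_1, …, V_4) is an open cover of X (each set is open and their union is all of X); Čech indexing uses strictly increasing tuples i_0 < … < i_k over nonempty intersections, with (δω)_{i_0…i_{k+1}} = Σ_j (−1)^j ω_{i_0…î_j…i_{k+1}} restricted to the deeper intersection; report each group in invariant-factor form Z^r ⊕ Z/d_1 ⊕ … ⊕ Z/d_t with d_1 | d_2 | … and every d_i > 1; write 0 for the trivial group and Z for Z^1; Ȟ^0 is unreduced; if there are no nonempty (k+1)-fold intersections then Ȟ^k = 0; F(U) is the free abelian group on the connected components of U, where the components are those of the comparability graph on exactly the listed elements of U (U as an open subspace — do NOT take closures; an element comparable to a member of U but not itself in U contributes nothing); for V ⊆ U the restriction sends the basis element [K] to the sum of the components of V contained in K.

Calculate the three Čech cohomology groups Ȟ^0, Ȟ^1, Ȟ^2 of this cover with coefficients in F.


Ȟ^0 = Z^4, Ȟ^1 = 0 and Ȟ^2 = 0

nonempty intersections:
  V12={p,r} V13={p,s} V14={r,s} V23={p,t} V24={r,t} V34={s,t}
  V123={p} V124={r} V134={s} V234={t}
components per intersection:
  V1: {p} {r} {s}
  V2: {p} {r} {t}
  V3: {p} {q,s} {t}
  V4: {r} {s} {t}
  V12: {p} {r}
  V13: {p} {s}
  V14: {r} {s}
  V23: {p} {t}
  V24: {r} {t}
  V34: {s} {t}
  V123: {p}
  V124: {r}
  V134: {s}
  V234: {t}
C dims 12,12,4; δ0: rk 8, SNF 1^8; δ1: rk 4, SNF 1^4
Ȟ^0: (12−8)−0=4 ⇒ Z^4
Ȟ^1: (12−4)−8=0 ⇒ 0
Ȟ^2: (4−0)−4=0 ⇒ 0


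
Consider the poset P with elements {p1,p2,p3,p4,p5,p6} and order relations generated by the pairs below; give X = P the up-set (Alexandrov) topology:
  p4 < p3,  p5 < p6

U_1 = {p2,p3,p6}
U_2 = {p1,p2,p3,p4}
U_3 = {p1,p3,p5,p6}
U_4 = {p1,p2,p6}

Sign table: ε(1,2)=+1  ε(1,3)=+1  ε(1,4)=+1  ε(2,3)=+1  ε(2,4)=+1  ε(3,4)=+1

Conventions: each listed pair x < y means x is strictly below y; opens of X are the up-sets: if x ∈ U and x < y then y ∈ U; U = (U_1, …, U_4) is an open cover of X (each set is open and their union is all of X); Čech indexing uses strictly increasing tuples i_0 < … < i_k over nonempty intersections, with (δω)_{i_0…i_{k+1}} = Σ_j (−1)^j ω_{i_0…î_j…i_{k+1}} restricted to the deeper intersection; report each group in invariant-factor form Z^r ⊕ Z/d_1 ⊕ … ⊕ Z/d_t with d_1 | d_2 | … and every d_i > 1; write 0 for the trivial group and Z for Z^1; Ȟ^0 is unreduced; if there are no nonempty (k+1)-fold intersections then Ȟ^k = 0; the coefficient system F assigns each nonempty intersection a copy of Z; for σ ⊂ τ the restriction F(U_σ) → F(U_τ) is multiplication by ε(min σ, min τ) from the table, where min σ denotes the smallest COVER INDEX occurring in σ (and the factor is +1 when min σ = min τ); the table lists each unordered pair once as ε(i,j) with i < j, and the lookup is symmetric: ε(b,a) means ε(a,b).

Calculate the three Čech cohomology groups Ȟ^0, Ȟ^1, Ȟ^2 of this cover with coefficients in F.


Ȟ^0(U;F) ≅ Z,  Ȟ^1(U;F) ≅ 0,  Ȟ^2(U;F) ≅ Z

nonempty overlaps:
  U12={p2,p3} U13={p3,p6} U14={p2,p6} U23={p1,p3} U24={p1,p2} U34={p1,p6}
  U123={p3} U124={p2} U134={p6} U234={p1}
C dims 4,6,4; δ0: rk 3, SNF 1^3; δ1: rk 3, SNF 1^3
degree 0: 4−3−0 = 1 → Ȟ^0 ≅ Z
degree 1: 6−3−3 = 0 → Ȟ^1 ≅ 0
degree 2: 4−0−3 = 1 → Ȟ^2 ≅ Z


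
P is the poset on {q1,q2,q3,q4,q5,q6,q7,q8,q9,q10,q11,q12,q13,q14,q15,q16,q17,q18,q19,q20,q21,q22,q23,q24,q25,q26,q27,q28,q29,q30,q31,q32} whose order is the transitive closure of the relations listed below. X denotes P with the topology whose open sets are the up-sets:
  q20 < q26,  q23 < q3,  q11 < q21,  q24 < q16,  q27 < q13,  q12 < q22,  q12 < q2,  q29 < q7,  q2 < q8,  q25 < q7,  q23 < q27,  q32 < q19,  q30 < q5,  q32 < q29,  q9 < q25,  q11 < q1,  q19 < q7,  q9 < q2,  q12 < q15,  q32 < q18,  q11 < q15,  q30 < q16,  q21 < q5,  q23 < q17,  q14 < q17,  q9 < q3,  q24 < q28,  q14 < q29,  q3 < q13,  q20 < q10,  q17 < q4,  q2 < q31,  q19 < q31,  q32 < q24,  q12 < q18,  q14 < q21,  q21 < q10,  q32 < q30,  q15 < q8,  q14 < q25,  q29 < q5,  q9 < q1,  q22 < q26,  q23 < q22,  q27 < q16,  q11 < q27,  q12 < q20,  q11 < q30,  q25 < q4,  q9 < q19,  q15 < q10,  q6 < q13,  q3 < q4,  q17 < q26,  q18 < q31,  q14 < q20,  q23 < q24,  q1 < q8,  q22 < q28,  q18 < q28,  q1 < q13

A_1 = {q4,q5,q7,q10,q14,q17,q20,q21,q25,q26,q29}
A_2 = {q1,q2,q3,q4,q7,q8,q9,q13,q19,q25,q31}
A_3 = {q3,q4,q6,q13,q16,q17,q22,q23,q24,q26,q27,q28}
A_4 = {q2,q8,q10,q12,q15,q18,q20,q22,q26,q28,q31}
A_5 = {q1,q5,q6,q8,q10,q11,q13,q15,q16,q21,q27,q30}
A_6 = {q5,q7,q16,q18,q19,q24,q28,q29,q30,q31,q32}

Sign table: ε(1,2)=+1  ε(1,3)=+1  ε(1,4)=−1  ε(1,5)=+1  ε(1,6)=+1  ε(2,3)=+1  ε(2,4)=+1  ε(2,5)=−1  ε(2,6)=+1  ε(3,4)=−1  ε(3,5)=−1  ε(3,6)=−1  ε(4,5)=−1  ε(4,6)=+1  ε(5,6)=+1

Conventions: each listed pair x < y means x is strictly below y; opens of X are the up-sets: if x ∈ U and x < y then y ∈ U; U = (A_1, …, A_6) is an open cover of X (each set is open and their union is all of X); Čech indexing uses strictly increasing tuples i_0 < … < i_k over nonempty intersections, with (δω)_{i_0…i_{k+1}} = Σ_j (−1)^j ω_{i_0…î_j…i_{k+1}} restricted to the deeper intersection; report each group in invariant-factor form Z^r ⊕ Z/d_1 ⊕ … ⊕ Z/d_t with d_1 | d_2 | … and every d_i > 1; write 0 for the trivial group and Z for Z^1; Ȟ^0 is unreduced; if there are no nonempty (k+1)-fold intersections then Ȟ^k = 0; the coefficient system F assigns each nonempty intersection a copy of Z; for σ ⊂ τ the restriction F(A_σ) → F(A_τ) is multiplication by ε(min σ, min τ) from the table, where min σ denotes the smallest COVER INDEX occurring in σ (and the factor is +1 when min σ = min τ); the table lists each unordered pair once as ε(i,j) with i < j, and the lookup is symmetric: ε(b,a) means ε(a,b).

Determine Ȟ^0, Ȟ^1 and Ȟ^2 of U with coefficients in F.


Ȟ^0 ≅ 0,  Ȟ^1 ≅ Z/2,  Ȟ^2 ≅ Z

nerve simplices:
  A12={q4,q7,q25} A13={q4,q17,q26} A14={q10,q20,q26} A15={q5,q10,q21} A16={q5,q7,q29} A23={q3,q4,q13} A24={q2,q8,q31} A25={q1,q8,q13} A26={q7,q19,q31} A34={q22,q26,q28} A35={q6,q13,q16,q27} A36={q16,q24,q28} A45={q8,q10,q15} A46={q18,q28,q31} A56={q5,q16,q30}
  A123={q4} A126={q7} A134={q26} A145={q10} A156={q5} A235={q13} A245={q8} A246={q31} A346={q28} A356={q16}
C dims 6,15,10; δ0: rk 6, SNF 1^5·2; δ1: rk 9, SNF 1^9
degree 0: 6−6−0 = 0 → Ȟ^0 ≅ 0
degree 1: 15−9−6 = 0 plus torsion [2] → Ȟ^1 ≅ Z/2
degree 2: 10−0−9 = 1 → Ȟ^2 ≅ Z


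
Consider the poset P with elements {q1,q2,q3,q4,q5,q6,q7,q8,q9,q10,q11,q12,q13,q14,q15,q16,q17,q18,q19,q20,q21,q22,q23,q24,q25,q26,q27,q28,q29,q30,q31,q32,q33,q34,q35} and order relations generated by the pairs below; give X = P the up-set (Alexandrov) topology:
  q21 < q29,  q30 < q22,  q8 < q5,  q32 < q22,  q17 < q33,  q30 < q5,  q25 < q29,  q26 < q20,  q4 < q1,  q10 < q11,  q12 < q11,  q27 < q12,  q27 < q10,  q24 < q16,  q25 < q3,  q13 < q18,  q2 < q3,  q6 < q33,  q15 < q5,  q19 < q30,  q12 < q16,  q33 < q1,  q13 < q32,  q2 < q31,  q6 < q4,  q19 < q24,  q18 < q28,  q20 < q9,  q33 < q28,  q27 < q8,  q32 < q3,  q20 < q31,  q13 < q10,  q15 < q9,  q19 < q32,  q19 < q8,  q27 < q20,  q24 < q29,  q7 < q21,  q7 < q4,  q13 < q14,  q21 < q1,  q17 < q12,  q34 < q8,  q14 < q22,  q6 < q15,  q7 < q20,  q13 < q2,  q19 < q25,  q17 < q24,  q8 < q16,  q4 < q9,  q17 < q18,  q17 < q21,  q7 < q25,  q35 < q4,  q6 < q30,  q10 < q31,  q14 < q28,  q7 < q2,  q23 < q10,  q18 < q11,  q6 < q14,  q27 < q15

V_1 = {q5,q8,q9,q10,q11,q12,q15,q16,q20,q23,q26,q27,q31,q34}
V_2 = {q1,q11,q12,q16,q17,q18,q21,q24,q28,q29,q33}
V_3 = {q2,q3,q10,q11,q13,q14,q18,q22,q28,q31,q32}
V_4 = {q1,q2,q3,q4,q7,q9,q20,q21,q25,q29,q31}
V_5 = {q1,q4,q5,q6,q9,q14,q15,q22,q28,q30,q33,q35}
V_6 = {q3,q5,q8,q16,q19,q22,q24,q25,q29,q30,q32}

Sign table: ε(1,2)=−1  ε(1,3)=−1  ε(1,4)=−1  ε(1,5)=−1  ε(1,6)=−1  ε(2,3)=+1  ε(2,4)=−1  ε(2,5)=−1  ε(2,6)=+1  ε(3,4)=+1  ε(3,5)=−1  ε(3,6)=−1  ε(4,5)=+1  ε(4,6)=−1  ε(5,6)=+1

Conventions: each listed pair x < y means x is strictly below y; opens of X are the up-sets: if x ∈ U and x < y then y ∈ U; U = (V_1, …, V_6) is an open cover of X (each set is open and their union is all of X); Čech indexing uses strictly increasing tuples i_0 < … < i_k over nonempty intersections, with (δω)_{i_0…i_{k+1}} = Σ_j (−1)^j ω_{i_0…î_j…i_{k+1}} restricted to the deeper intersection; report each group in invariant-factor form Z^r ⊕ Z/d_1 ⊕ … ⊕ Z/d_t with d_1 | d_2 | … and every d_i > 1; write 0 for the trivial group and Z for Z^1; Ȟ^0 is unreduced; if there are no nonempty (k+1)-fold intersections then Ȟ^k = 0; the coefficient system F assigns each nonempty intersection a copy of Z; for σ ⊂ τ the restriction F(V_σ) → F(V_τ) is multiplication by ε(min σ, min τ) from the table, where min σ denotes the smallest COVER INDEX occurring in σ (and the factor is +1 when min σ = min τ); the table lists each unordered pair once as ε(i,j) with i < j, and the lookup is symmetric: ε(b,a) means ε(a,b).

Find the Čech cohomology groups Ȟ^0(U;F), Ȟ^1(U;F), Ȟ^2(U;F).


Ȟ^0 ≅ 0, Ȟ^1 ≅ Z/2 and Ȟ^2 ≅ Z

cover nerve:
  V12={q11,q12,q16} V13={q10,q11,q31} V14={q9,q20,q31} V15={q5,q9,q15} V16={q5,q8,q16} V23={q11,q18,q28} V24={q1,q21,q29} V25={q1,q28,q33} V26={q16,q24,q29} V34={q2,q3,q31} V35={q14,q22,q28} V36={q3,q22,q32} V45={q1,q4,q9} V46={q3,q25,q29} V56={q5,q22,q30}
  V123={q11} V126={q16} V134={q31} V145={q9} V156={q5} V235={q28} V245={q1} V246={q29} V346={q3} V356={q22}
C dims 6,15,10; δ0: rk 6, SNF 1^5·2; δ1: rk 9, SNF 1^9
Ȟ^0: (6−6)−0=0 ⇒ 0
Ȟ^1: (15−9)−6=0 plus torsion [2] ⇒ Z/2
Ȟ^2: (10−0)−9=1 ⇒ Z


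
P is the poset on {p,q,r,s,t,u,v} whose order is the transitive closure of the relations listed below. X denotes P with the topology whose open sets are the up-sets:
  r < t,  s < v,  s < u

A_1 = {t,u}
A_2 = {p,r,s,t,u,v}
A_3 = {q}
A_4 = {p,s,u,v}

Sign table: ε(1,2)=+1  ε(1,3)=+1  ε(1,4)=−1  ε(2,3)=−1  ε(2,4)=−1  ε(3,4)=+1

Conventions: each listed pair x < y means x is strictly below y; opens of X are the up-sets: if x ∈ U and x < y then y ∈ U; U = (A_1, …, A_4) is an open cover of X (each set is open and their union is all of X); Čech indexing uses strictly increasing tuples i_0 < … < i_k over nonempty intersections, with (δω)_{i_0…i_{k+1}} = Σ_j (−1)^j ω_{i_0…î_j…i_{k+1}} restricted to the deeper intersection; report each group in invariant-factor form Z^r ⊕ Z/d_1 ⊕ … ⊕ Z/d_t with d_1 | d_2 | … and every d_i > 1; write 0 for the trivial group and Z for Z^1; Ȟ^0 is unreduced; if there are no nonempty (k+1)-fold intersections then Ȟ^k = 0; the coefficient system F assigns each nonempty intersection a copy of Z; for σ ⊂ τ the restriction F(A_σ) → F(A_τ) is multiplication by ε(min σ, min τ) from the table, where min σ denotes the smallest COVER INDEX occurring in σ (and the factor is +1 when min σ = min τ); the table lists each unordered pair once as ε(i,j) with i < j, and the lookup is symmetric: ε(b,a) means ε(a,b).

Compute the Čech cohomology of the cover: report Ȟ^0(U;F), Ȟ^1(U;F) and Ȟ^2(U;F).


Ȟ^0 = Z^2; Ȟ^1 = 0; Ȟ^2 = 0

nonempty overlaps:
  A12={t,u} A14={u} A24={p,s,u,v}
  A124={u}
C dims 4,3,1; δ0: rk 2, SNF 1^2; δ1: rk 1, SNF 1^1
degree 0: 4−2−0 = 2 → Ȟ^0 ≅ Z^2
degree 1: 3−1−2 = 0 → Ȟ^1 ≅ 0
degree 2: 1−0−1 = 0 → Ȟ^2 ≅ 0


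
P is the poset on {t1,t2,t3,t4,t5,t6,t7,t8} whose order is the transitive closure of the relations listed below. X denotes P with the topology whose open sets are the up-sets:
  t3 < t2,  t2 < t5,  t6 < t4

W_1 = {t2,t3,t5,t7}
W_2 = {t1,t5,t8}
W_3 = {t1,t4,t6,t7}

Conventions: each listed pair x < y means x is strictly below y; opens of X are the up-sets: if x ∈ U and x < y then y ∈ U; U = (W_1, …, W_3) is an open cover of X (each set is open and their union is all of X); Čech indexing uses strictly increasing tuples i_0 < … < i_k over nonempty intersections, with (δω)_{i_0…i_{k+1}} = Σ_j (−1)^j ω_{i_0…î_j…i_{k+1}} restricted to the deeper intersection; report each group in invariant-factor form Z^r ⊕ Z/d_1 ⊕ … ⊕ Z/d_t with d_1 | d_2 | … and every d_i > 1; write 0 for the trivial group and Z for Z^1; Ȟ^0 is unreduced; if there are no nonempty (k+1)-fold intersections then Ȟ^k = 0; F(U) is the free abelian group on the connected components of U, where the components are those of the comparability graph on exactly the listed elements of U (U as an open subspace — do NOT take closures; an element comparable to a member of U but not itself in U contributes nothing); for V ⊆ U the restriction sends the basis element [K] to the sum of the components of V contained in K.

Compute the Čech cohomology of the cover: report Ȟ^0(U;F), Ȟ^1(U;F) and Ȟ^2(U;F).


Ȟ^0(U;F) ≅ Z^5, Ȟ^1(U;F) ≅ 0, Ȟ^2(U;F) ≅ 0

intersection data:
  W12={t5} W13={t7} W23={t1}
components per intersection:
  W1: {t2,t3,t5} {t7}
  W2: {t1} {t5} {t8}
  W3: {t1} {t4,t6} {t7}
  W12: {t5}
  W13: {t7}
  W23: {t1}
C dims 8,3; δ0: rk 3, SNF 1^3
Ȟ^0 = (8 − 3) − 0 = 5, so Ȟ^0 ≅ Z^5
Ȟ^1 = (3 − 0) − 3 = 0, so Ȟ^1 ≅ 0
Ȟ^2 = (0 − 0) − 0 = 0, so Ȟ^2 ≅ 0


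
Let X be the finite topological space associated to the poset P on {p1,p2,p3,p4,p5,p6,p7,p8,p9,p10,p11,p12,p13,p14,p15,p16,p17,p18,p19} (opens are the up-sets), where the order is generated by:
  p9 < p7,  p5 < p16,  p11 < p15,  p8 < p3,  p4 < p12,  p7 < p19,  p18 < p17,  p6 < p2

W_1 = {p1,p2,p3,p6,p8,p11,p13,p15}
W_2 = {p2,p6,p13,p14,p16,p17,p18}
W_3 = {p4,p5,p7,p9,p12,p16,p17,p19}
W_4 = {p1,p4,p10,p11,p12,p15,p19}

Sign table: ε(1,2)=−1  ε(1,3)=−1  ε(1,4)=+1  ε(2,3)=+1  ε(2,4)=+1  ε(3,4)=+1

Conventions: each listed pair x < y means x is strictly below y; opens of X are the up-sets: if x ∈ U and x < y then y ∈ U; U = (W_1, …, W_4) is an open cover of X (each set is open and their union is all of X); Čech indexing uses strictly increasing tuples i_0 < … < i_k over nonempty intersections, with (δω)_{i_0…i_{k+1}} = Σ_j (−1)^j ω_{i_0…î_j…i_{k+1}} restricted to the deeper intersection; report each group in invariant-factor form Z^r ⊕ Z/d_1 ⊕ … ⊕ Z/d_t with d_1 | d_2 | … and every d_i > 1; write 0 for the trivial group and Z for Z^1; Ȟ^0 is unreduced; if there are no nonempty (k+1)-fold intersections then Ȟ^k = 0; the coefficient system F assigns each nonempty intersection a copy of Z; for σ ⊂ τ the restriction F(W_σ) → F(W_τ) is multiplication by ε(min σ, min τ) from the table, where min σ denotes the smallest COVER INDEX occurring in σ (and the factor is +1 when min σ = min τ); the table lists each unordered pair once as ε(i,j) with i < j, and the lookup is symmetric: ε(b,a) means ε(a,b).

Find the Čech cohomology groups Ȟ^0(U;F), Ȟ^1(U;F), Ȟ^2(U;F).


intersection data:
  W12={p2,p6,p13} W14={p1,p11,p15} W23={p16,p17} W34={p4,p12,p19}
C dims 4,4; δ0: rk 4, SNF 1^3·2
Ȟ^0 = (4 − 4) − 0 = 0, so Ȟ^0 ≅ 0
Ȟ^1 = (4 − 0) − 4 = 0 plus torsion [2], so Ȟ^1 ≅ Z/2
Ȟ^2 = (0 − 0) − 0 = 0, so Ȟ^2 ≅ 0

Ȟ^0 = 0,  Ȟ^1 = Z/2,  Ȟ^2 = 0


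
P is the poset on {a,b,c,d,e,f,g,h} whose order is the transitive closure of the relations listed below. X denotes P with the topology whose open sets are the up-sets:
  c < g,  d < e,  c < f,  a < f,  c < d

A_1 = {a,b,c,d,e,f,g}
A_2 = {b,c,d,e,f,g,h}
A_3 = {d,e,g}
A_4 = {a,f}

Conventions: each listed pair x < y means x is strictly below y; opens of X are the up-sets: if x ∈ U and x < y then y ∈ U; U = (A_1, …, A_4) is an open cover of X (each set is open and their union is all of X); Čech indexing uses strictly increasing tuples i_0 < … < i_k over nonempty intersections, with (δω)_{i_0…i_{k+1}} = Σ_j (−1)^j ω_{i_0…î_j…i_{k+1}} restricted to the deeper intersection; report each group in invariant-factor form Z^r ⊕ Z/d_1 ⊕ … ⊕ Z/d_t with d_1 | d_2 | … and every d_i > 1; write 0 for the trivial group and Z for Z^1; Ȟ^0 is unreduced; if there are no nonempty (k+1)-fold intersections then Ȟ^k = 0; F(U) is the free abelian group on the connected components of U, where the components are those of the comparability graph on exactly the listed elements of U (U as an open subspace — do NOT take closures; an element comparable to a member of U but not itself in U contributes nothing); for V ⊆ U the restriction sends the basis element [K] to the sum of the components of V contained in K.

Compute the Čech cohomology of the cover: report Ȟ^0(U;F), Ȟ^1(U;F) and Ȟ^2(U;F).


nonempty intersections:
  A12={b,c,d,e,f,g} A13={d,e,g} A14={a,f} A23={d,e,g} A24={f}
  A123={d,e,g} A124={f}
components per intersection:
  A1: {a,c,d,e,f,g} {b}
  A2: {b} {c,d,e,f,g} {h}
  A3: {d,e} {g}
  A4: {a,f}
  A12: {b} {c,d,e,f,g}
  A13: {d,e} {g}
  A14: {a,f}
  A23: {d,e} {g}
  A24: {f}
  A123: {d,e} {g}
  A124: {f}
C dims 8,8,3; δ0: rk 5, SNF 1^5; δ1: rk 3, SNF 1^3
Ȟ^0: (8−5)−0=3 ⇒ Z^3
Ȟ^1: (8−3)−5=0 ⇒ 0
Ȟ^2: (3−0)−3=0 ⇒ 0

Ȟ^0 ≅ Z^3, Ȟ^1 ≅ 0 and Ȟ^2 ≅ 0


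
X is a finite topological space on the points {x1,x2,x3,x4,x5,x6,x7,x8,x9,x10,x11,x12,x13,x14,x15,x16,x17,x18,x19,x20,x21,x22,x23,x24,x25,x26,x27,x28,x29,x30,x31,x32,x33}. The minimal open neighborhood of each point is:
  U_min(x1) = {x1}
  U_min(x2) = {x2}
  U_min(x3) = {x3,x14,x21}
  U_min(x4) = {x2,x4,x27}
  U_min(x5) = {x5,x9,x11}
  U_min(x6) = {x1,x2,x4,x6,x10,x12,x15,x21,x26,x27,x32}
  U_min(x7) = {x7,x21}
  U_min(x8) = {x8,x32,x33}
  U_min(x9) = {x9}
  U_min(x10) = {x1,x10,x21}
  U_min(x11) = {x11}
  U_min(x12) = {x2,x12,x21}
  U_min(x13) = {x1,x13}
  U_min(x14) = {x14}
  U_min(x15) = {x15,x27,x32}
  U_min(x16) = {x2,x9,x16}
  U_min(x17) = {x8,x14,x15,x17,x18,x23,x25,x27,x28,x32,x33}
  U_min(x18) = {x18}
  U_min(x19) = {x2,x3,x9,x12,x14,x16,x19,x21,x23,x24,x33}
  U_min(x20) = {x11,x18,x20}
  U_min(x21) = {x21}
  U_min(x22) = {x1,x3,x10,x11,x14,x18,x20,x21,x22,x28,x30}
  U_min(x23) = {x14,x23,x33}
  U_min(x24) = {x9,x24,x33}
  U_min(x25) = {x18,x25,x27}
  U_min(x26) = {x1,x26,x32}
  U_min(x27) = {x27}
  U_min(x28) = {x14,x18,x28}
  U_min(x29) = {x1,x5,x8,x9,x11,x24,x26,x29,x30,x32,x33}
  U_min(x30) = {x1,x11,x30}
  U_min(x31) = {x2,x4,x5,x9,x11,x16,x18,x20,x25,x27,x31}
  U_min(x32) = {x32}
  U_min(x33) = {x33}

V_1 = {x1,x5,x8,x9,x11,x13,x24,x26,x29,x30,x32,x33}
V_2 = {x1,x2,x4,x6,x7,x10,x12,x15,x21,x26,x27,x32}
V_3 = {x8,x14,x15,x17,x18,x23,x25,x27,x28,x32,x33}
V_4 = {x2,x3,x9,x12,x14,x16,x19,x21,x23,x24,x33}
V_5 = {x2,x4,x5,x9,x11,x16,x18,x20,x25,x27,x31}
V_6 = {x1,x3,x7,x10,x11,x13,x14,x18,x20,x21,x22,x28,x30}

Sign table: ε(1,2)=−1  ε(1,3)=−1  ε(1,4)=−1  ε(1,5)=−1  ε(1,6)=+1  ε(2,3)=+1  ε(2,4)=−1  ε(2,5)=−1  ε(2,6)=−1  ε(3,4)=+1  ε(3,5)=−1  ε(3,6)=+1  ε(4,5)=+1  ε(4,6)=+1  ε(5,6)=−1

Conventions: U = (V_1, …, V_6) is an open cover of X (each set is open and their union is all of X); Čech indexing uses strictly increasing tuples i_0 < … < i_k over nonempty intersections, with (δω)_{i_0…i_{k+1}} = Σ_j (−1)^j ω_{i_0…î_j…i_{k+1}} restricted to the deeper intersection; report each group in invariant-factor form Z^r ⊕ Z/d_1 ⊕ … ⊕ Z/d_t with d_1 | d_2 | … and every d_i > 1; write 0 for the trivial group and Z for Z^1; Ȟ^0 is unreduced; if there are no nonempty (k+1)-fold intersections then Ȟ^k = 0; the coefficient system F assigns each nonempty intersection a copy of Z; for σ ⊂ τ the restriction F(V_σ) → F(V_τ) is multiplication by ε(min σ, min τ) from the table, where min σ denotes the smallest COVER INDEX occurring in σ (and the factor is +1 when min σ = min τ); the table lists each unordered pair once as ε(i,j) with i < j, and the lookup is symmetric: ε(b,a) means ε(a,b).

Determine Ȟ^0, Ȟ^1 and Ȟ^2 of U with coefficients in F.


nonempty intersections:
  V12={x1,x26,x32} V13={x8,x32,x33} V14={x9,x24,x33} V15={x5,x9,x11} V16={x1,x11,x13,x30} V23={x15,x27,x32} V24={x2,x12,x21} V25={x2,x4,x27} V26={x1,x7,x10,x21} V34={x14,x23,x33} V35={x18,x25,x27} V36={x14,x18,x28} V45={x2,x9,x16} V46={x3,x14,x21} V56={x11,x18,x20}
  V123={x32} V126={x1} V134={x33} V145={x9} V156={x11} V235={x27} V245={x2} V246={x21} V346={x14} V356={x18}
C dims 6,15,10; δ0: rk 6, SNF 1^5·2; δ1: rk 9, SNF 1^9
Ȟ^0: (6−6)−0=0 ⇒ 0
Ȟ^1: (15−9)−6=0 plus torsion [2] ⇒ Z/2
Ȟ^2: (10−0)−9=1 ⇒ Z

Ȟ^0 ≅ 0; Ȟ^1 ≅ Z/2; Ȟ^2 ≅ Z


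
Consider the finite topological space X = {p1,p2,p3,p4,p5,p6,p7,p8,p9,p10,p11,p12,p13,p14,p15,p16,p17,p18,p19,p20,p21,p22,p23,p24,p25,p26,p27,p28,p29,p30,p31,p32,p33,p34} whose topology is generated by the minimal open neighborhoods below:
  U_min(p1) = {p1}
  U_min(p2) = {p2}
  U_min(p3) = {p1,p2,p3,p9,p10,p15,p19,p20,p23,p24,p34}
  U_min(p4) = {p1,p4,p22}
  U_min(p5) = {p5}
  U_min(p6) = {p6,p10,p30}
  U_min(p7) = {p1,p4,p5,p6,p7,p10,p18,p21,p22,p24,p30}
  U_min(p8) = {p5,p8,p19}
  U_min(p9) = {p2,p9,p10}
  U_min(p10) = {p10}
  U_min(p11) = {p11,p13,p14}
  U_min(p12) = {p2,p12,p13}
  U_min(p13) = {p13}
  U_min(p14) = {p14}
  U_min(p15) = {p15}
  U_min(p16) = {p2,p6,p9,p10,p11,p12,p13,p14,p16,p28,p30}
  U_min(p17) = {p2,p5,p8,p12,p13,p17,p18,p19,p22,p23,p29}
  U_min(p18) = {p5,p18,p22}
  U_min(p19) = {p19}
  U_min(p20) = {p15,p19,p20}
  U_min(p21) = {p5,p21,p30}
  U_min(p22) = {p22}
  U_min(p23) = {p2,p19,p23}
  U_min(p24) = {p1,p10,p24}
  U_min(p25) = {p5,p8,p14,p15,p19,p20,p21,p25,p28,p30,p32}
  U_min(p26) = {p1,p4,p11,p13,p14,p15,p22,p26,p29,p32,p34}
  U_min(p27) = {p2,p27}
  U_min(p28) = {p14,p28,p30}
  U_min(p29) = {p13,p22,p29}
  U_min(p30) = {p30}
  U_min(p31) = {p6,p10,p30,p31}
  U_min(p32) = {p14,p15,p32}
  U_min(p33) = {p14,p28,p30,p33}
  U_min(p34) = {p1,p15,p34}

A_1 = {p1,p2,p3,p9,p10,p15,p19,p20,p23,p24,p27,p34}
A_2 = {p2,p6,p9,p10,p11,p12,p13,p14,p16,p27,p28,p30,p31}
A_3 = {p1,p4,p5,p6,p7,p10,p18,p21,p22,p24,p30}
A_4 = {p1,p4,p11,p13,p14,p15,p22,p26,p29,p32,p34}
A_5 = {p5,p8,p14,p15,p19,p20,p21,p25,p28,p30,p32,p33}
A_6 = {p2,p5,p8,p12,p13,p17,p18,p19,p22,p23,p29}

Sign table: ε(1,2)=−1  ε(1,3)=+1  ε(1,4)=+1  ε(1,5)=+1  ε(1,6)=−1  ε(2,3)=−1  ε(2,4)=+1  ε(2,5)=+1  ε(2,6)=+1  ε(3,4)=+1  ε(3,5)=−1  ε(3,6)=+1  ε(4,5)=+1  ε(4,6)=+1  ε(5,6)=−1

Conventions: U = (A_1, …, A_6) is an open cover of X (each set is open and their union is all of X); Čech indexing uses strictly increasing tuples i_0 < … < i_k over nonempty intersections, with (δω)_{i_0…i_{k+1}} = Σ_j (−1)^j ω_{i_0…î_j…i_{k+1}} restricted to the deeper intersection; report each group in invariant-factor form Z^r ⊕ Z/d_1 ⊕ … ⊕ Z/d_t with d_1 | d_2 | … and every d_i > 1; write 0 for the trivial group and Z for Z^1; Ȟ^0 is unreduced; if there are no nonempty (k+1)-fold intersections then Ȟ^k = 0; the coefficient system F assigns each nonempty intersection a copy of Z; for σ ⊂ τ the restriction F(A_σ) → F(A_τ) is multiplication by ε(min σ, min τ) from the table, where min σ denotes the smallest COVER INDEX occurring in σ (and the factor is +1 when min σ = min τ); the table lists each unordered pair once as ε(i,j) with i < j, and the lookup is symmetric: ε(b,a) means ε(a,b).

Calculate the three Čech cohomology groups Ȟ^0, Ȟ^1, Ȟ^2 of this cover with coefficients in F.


nerve simplices:
  A12={p2,p9,p10,p27} A13={p1,p10,p24} A14={p1,p15,p34} A15={p15,p19,p20} A16={p2,p19,p23} A23={p6,p10,p30} A24={p11,p13,p14} A25={p14,p28,p30} A26={p2,p12,p13} A34={p1,p4,p22} A35={p5,p21,p30} A36={p5,p18,p22} A45={p14,p15,p32} A46={p13,p22,p29} A56={p5,p8,p19}
  A123={p10} A126={p2} A134={p1} A145={p15} A156={p19} A235={p30} A245={p14} A246={p13} A346={p22} A356={p5}
C dims 6,15,10; δ0: rk 6, SNF 1^5·2; δ1: rk 9, SNF 1^9
degree 0: 6−6−0 = 0 → Ȟ^0 ≅ 0
degree 1: 15−9−6 = 0 plus torsion [2] → Ȟ^1 ≅ Z/2
degree 2: 10−0−9 = 1 → Ȟ^2 ≅ Z

Ȟ^0 = 0,  Ȟ^1 = Z/2,  Ȟ^2 = Z


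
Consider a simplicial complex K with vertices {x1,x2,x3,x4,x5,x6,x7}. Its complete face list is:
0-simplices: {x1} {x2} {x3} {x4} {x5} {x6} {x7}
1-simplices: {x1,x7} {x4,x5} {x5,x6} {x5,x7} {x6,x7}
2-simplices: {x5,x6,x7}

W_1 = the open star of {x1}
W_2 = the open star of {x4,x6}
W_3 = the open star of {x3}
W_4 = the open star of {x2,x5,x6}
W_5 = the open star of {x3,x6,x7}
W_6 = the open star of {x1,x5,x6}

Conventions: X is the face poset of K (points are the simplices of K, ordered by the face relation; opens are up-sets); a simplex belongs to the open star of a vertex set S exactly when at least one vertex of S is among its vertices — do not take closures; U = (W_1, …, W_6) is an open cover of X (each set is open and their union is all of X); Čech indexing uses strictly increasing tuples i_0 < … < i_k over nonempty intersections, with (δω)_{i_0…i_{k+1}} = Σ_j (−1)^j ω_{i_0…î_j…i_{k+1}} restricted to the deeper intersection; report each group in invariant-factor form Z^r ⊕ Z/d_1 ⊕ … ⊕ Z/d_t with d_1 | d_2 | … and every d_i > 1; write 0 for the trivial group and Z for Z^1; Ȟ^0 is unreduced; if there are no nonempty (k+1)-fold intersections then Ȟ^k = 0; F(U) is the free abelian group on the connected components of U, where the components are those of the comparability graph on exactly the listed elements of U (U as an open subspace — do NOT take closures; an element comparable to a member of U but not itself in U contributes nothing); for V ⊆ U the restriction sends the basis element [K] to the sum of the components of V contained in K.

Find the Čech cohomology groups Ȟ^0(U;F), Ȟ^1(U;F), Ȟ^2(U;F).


nerve of the cover:
  W1={{x1},{x1,x7}} W2={{x4},{x6},{x4,x5},{x5,x6},{x6,x7},{x5,x6,x7}} W3={{x3}} W4={{x2},{x5},{x6},{x4,x5},{x5,x6},{x5,x7},{x6,x7},{x5,x6,x7}} W5={{x3},{x6},{x7},{x1,x7},{x5,x6},{x5,x7},{x6,x7},{x5,x6,x7}} W6={{x1},{x5},{x6},{x1,x7},{x4,x5},{x5,x6},{x5,x7},{x6,x7},{x5,x6,x7}}
  W15={{x1,x7}} W16={{x1},{x1,x7}} W24={{x6},{x4,x5},{x5,x6},{x6,x7},{x5,x6,x7}} W25={{x6},{x5,x6},{x6,x7},{x5,x6,x7}} W26={{x6},{x4,x5},{x5,x6},{x6,x7},{x5,x6,x7}} W35={{x3}} W45={{x6},{x5,x6},{x5,x7},{x6,x7},{x5,x6,x7}} W46={{x5},{x6},{x4,x5},{x5,x6},{x5,x7},{x6,x7},{x5,x6,x7}} W56={{x6},{x1,x7},{x5,x6},{x5,x7},{x6,x7},{x5,x6,x7}}
  W156={{x1,x7}} W245={{x6},{x5,x6},{x6,x7},{x5,x6,x7}} W246={{x6},{x4,x5},{x5,x6},{x6,x7},{x5,x6,x7}} W256={{x6},{x5,x6},{x6,x7},{x5,x6,x7}} W456={{x6},{x5,x6},{x5,x7},{x6,x7},{x5,x6,x7}}
  W2456={{x6},{x5,x6},{x6,x7},{x5,x6,x7}}
components per intersection:
  W1: {{x1},{x1,x7}}
  W2: {{x4},{x4,x5}} {{x6},{x5,x6},{x6,x7},{x5,x6,x7}}
  W3: {{x3}}
  W4: {{x2}} {{x5},{x6},{x4,x5},{x5,x6},{x5,x7},{x6,x7},{x5,x6,x7}}
  W5: {{x3}} {{x6},{x7},{x1,x7},{x5,x6},{x5,x7},{x6,x7},{x5,x6,x7}}
  W6: {{x1},{x1,x7}} {{x5},{x6},{x4,x5},{x5,x6},{x5,x7},{x6,x7},{x5,x6,x7}}
  W15: {{x1,x7}}
  W16: {{x1},{x1,x7}}
  W24: {{x6},{x5,x6},{x6,x7},{x5,x6,x7}} {{x4,x5}}
  W25: {{x6},{x5,x6},{x6,x7},{x5,x6,x7}}
  W26: {{x6},{x5,x6},{x6,x7},{x5,x6,x7}} {{x4,x5}}
  W35: {{x3}}
  W45: {{x6},{x5,x6},{x5,x7},{x6,x7},{x5,x6,x7}}
  W46: {{x5},{x6},{x4,x5},{x5,x6},{x5,x7},{x6,x7},{x5,x6,x7}}
  W56: {{x6},{x5,x6},{x5,x7},{x6,x7},{x5,x6,x7}} {{x1,x7}}
  W156: {{x1,x7}}
  W245: {{x6},{x5,x6},{x6,x7},{x5,x6,x7}}
  W246: {{x6},{x5,x6},{x6,x7},{x5,x6,x7}} {{x4,x5}}
  W256: {{x6},{x5,x6},{x6,x7},{x5,x6,x7}}
  W456: {{x6},{x5,x6},{x5,x7},{x6,x7},{x5,x6,x7}}
  W2456: {{x6},{x5,x6},{x6,x7},{x5,x6,x7}}
C dims 10,12,6,1; δ0: rk 7, SNF 1^7; δ1: rk 5, SNF 1^5; δ2: rk 1, SNF 1^1
Ȟ^0 = (10 − 7) − 0 = 3, so Ȟ^0 ≅ Z^3
Ȟ^1 = (12 − 5) − 7 = 0, so Ȟ^1 ≅ 0
Ȟ^2 = (6 − 1) − 5 = 0, so Ȟ^2 ≅ 0

Ȟ^0(U;F) ≅ Z^3,  Ȟ^1(U;F) ≅ 0,  Ȟ^2(U;F) ≅ 0


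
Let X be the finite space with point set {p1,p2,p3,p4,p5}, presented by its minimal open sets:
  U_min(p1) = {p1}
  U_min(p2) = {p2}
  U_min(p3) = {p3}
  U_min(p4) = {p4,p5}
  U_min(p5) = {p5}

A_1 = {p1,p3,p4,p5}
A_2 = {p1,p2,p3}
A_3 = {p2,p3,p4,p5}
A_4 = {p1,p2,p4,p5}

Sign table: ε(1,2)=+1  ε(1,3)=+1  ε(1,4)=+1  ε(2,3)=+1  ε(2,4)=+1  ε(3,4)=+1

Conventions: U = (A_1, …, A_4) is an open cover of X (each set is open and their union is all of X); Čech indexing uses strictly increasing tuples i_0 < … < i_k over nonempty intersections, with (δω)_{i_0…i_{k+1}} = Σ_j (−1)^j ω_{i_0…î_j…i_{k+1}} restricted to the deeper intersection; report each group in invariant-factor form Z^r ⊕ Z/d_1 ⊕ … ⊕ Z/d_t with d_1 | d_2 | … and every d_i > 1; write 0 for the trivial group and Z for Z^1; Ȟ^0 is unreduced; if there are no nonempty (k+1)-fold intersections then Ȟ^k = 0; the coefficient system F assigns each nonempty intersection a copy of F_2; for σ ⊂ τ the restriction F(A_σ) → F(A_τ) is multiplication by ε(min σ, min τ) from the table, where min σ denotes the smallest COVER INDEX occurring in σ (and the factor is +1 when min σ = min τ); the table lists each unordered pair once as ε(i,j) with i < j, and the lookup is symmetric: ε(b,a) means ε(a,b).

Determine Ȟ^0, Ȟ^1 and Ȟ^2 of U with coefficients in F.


Ȟ^0 = Z/2, Ȟ^1 = 0 and Ȟ^2 = Z/2

nonempty overlaps:
  A12={p1,p3} A13={p3,p4,p5} A14={p1,p4,p5} A23={p2,p3} A24={p1,p2} A34={p2,p4,p5}
  A123={p3} A124={p1} A134={p4,p5} A234={p2}
C dims 4,6,4; δ0: rk_F2 3; δ1: rk_F2 3
degree 0: 4−3−0 = 1 → Ȟ^0 ≅ Z/2
degree 1: 6−3−3 = 0 → Ȟ^1 ≅ 0
degree 2: 4−0−3 = 1 → Ȟ^2 ≅ Z/2


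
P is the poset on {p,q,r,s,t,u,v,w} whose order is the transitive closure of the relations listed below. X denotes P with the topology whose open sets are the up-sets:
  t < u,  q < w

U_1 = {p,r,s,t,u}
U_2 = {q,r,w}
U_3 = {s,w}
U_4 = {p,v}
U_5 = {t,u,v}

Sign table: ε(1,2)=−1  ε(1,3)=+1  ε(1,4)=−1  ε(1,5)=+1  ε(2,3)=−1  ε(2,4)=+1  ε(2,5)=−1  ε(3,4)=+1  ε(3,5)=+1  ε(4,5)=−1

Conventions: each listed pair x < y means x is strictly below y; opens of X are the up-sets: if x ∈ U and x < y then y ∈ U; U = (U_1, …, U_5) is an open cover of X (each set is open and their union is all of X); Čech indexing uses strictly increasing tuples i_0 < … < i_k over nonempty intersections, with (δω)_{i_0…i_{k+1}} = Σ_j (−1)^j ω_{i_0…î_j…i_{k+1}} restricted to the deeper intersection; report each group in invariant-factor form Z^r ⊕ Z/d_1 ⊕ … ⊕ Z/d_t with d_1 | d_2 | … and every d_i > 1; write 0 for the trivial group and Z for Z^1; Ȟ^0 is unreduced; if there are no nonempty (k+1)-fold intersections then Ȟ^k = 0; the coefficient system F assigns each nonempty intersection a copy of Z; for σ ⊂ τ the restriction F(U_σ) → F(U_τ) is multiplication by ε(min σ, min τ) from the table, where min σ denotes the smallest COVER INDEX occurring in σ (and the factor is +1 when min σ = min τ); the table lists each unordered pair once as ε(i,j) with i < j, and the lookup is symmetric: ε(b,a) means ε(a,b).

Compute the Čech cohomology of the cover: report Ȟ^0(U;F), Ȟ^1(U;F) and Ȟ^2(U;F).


nonempty intersections:
  U12={r} U13={s} U14={p} U15={t,u} U23={w} U45={v}
C dims 5,6; δ0: rk 4, SNF 1^4
Ȟ^0: (5−4)−0=1 ⇒ Z
Ȟ^1: (6−0)−4=2 ⇒ Z^2
Ȟ^2: (0−0)−0=0 ⇒ 0

Ȟ^0 = Z; Ȟ^1 = Z^2; Ȟ^2 = 0


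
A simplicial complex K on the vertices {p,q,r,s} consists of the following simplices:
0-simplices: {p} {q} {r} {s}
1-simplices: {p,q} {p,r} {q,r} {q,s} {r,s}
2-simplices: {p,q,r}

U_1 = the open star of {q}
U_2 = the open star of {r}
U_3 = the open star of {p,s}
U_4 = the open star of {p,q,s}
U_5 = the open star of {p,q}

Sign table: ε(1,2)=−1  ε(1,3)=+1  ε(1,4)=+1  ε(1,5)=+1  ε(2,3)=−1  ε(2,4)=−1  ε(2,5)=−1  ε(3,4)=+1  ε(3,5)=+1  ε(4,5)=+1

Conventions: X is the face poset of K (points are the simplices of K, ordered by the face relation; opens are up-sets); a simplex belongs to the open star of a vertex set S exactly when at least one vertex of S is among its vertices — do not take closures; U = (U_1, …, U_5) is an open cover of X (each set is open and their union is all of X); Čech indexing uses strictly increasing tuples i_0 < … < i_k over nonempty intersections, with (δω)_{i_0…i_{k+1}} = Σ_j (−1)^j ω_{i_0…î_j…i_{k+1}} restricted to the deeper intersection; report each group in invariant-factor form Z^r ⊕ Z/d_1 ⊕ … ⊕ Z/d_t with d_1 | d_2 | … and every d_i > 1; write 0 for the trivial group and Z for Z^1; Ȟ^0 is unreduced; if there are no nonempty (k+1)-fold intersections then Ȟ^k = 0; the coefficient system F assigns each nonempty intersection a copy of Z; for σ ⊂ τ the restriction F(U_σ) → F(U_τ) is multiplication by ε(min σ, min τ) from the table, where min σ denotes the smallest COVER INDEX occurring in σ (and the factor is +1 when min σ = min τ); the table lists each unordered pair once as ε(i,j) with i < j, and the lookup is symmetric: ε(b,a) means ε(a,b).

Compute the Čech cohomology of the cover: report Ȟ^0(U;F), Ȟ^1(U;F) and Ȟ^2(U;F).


Ȟ^0 ≅ Z, Ȟ^1 ≅ 0 and Ȟ^2 ≅ 0

nerve simplices:
  U1={{q},{p,q},{q,r},{q,s},{p,q,r}} U2={{r},{p,r},{q,r},{r,s},{p,q,r}} U3={{p},{s},{p,q},{p,r},{q,s},{r,s},{p,q,r}} U4={{p},{q},{s},{p,q},{p,r},{q,r},{q,s},{r,s},{p,q,r}} U5={{p},{q},{p,q},{p,r},{q,r},{q,s},{p,q,r}}
  U12={{q,r},{p,q,r}} U13={{p,q},{q,s},{p,q,r}} U14={{q},{p,q},{q,r},{q,s},{p,q,r}} U15={{q},{p,q},{q,r},{q,s},{p,q,r}} U23={{p,r},{r,s},{p,q,r}} U24={{p,r},{q,r},{r,s},{p,q,r}} U25={{p,r},{q,r},{p,q,r}} U34={{p},{s},{p,q},{p,r},{q,s},{r,s},{p,q,r}} U35={{p},{p,q},{p,r},{q,s},{p,q,r}} U45={{p},{q},{p,q},{p,r},{q,r},{q,s},{p,q,r}}
  U123={{p,q,r}} U124={{q,r},{p,q,r}} U125={{q,r},{p,q,r}} U134={{p,q},{q,s},{p,q,r}} U135={{p,q},{q,s},{p,q,r}} U145={{q},{p,q},{q,r},{q,s},{p,q,r}} U234={{p,r},{r,s},{p,q,r}} U235={{p,r},{p,q,r}} U245={{p,r},{q,r},{p,q,r}} U345={{p},{p,q},{p,r},{q,s},{p,q,r}}
  U1234={{p,q,r}} U1235={{p,q,r}} U1245={{q,r},{p,q,r}} U1345={{p,q},{q,s},{p,q,r}} U2345={{p,r},{p,q,r}}
  U12345={{p,q,r}}
C dims 5,10,10,5; δ0: rk 4, SNF 1^4; δ1: rk 6, SNF 1^6; δ2: rk 4, SNF 1^4
degree 0: 5−4−0 = 1 → Ȟ^0 ≅ Z
degree 1: 10−6−4 = 0 → Ȟ^1 ≅ 0
degree 2: 10−4−6 = 0 → Ȟ^2 ≅ 0


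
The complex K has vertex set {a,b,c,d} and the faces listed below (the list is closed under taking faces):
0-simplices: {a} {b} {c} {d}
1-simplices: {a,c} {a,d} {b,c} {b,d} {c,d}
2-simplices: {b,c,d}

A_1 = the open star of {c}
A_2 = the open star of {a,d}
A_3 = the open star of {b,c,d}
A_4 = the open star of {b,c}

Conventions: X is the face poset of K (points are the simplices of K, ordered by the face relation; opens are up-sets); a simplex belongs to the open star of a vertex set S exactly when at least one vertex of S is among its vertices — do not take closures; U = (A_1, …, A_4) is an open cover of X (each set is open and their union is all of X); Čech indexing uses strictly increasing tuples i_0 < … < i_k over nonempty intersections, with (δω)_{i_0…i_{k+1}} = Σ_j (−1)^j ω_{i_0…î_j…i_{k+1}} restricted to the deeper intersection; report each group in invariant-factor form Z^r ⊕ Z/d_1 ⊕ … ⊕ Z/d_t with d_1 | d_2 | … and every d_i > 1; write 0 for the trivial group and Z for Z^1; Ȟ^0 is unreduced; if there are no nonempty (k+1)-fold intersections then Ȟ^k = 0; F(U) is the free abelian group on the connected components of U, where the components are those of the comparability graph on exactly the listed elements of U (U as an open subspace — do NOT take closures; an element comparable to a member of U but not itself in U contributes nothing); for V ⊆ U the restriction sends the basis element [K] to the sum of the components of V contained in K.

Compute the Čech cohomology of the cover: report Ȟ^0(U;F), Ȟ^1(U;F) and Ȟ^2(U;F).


cover nerve:
  A1={{c},{a,c},{b,c},{c,d},{b,c,d}} A2={{a},{d},{a,c},{a,d},{b,d},{c,d},{b,c,d}} A3={{b},{c},{d},{a,c},{a,d},{b,c},{b,d},{c,d},{b,c,d}} A4={{b},{c},{a,c},{b,c},{b,d},{c,d},{b,c,d}}
  A12={{a,c},{c,d},{b,c,d}} A13={{c},{a,c},{b,c},{c,d},{b,c,d}} A14={{c},{a,c},{b,c},{c,d},{b,c,d}} A23={{d},{a,c},{a,d},{b,d},{c,d},{b,c,d}} A24={{a,c},{b,d},{c,d},{b,c,d}} A34={{b},{c},{a,c},{b,c},{b,d},{c,d},{b,c,d}}
  A123={{a,c},{c,d},{b,c,d}} A124={{a,c},{c,d},{b,c,d}} A134={{c},{a,c},{b,c},{c,d},{b,c,d}} A234={{a,c},{b,d},{c,d},{b,c,d}}
  A1234={{a,c},{c,d},{b,c,d}}
components per intersection:
  A1: {{c},{a,c},{b,c},{c,d},{b,c,d}}
  A2: {{a},{d},{a,c},{a,d},{b,d},{c,d},{b,c,d}}
  A3: {{b},{c},{d},{a,c},{a,d},{b,c},{b,d},{c,d},{b,c,d}}
  A4: {{b},{c},{a,c},{b,c},{b,d},{c,d},{b,c,d}}
  A12: {{a,c}} {{c,d},{b,c,d}}
  A13: {{c},{a,c},{b,c},{c,d},{b,c,d}}
  A14: {{c},{a,c},{b,c},{c,d},{b,c,d}}
  A23: {{d},{a,d},{b,d},{c,d},{b,c,d}} {{a,c}}
  A24: {{a,c}} {{b,d},{c,d},{b,c,d}}
  A34: {{b},{c},{a,c},{b,c},{b,d},{c,d},{b,c,d}}
  A123: {{a,c}} {{c,d},{b,c,d}}
  A124: {{a,c}} {{c,d},{b,c,d}}
  A134: {{c},{a,c},{b,c},{c,d},{b,c,d}}
  A234: {{a,c}} {{b,d},{c,d},{b,c,d}}
  A1234: {{a,c}} {{c,d},{b,c,d}}
C dims 4,9,7,2; δ0: rk 3, SNF 1^3; δ1: rk 5, SNF 1^5; δ2: rk 2, SNF 1^2
Ȟ^0: (4−3)−0=1 ⇒ Z
Ȟ^1: (9−5)−3=1 ⇒ Z
Ȟ^2: (7−2)−5=0 ⇒ 0

Ȟ^0 ≅ Z,  Ȟ^1 ≅ Z,  Ȟ^2 ≅ 0
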